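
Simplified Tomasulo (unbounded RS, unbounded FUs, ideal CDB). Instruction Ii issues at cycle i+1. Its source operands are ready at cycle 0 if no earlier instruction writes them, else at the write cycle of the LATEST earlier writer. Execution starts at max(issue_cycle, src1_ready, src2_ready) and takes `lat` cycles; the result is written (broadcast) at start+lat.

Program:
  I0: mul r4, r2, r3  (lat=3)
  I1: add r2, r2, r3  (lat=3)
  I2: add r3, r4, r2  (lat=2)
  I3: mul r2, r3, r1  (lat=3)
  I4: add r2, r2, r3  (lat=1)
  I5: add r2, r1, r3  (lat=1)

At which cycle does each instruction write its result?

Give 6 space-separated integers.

Answer: 4 5 7 10 11 8

Derivation:
I0 mul r4: issue@1 deps=(None,None) exec_start@1 write@4
I1 add r2: issue@2 deps=(None,None) exec_start@2 write@5
I2 add r3: issue@3 deps=(0,1) exec_start@5 write@7
I3 mul r2: issue@4 deps=(2,None) exec_start@7 write@10
I4 add r2: issue@5 deps=(3,2) exec_start@10 write@11
I5 add r2: issue@6 deps=(None,2) exec_start@7 write@8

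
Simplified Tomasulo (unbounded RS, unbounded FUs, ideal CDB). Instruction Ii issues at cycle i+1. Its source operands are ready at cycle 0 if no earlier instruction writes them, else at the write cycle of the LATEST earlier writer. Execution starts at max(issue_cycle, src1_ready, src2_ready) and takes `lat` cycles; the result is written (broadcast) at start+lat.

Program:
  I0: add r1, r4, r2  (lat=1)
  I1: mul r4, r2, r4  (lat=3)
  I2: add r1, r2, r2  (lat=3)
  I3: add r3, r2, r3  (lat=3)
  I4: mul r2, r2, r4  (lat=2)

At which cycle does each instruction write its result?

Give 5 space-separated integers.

Answer: 2 5 6 7 7

Derivation:
I0 add r1: issue@1 deps=(None,None) exec_start@1 write@2
I1 mul r4: issue@2 deps=(None,None) exec_start@2 write@5
I2 add r1: issue@3 deps=(None,None) exec_start@3 write@6
I3 add r3: issue@4 deps=(None,None) exec_start@4 write@7
I4 mul r2: issue@5 deps=(None,1) exec_start@5 write@7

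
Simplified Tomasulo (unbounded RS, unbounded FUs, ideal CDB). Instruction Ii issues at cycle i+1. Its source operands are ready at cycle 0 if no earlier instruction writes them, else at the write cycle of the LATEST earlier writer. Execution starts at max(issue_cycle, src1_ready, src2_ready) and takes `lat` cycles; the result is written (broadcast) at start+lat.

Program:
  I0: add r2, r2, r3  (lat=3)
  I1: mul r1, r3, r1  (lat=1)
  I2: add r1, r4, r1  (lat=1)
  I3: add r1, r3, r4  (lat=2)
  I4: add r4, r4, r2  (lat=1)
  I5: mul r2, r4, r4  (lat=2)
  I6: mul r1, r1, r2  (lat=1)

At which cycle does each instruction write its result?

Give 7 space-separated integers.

Answer: 4 3 4 6 6 8 9

Derivation:
I0 add r2: issue@1 deps=(None,None) exec_start@1 write@4
I1 mul r1: issue@2 deps=(None,None) exec_start@2 write@3
I2 add r1: issue@3 deps=(None,1) exec_start@3 write@4
I3 add r1: issue@4 deps=(None,None) exec_start@4 write@6
I4 add r4: issue@5 deps=(None,0) exec_start@5 write@6
I5 mul r2: issue@6 deps=(4,4) exec_start@6 write@8
I6 mul r1: issue@7 deps=(3,5) exec_start@8 write@9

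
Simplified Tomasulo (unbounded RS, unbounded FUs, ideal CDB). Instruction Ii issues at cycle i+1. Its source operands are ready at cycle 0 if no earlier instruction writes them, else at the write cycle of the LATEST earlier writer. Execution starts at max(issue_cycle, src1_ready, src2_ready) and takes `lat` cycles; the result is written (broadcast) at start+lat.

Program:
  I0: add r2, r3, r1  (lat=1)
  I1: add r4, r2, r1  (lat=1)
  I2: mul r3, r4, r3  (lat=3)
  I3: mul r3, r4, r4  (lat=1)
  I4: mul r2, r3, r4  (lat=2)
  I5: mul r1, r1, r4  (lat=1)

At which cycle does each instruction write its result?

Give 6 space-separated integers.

I0 add r2: issue@1 deps=(None,None) exec_start@1 write@2
I1 add r4: issue@2 deps=(0,None) exec_start@2 write@3
I2 mul r3: issue@3 deps=(1,None) exec_start@3 write@6
I3 mul r3: issue@4 deps=(1,1) exec_start@4 write@5
I4 mul r2: issue@5 deps=(3,1) exec_start@5 write@7
I5 mul r1: issue@6 deps=(None,1) exec_start@6 write@7

Answer: 2 3 6 5 7 7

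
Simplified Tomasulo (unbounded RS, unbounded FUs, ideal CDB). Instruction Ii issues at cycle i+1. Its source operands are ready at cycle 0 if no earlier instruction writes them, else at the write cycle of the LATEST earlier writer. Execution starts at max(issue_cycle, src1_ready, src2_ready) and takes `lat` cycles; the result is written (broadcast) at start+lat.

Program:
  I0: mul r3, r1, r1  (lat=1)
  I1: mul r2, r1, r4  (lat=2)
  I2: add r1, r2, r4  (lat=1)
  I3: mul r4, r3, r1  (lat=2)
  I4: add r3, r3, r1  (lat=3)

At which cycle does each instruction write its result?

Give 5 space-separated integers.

Answer: 2 4 5 7 8

Derivation:
I0 mul r3: issue@1 deps=(None,None) exec_start@1 write@2
I1 mul r2: issue@2 deps=(None,None) exec_start@2 write@4
I2 add r1: issue@3 deps=(1,None) exec_start@4 write@5
I3 mul r4: issue@4 deps=(0,2) exec_start@5 write@7
I4 add r3: issue@5 deps=(0,2) exec_start@5 write@8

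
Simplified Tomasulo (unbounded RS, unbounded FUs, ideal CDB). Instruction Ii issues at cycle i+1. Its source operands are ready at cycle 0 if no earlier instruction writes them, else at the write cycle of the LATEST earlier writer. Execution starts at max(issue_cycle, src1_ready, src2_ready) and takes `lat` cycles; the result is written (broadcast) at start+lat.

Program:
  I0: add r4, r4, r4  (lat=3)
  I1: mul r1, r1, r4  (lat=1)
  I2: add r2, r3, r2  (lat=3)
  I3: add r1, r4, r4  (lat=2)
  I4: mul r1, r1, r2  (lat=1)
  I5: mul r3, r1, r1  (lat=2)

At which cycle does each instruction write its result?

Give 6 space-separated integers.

Answer: 4 5 6 6 7 9

Derivation:
I0 add r4: issue@1 deps=(None,None) exec_start@1 write@4
I1 mul r1: issue@2 deps=(None,0) exec_start@4 write@5
I2 add r2: issue@3 deps=(None,None) exec_start@3 write@6
I3 add r1: issue@4 deps=(0,0) exec_start@4 write@6
I4 mul r1: issue@5 deps=(3,2) exec_start@6 write@7
I5 mul r3: issue@6 deps=(4,4) exec_start@7 write@9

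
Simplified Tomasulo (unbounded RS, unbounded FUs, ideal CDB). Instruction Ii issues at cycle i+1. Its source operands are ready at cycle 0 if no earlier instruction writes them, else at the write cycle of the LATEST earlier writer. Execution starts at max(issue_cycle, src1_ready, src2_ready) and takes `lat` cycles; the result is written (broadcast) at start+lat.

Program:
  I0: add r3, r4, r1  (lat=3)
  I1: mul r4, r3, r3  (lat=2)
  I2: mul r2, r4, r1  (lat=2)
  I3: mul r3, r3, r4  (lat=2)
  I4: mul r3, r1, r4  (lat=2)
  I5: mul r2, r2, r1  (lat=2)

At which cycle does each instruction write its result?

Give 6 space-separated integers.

Answer: 4 6 8 8 8 10

Derivation:
I0 add r3: issue@1 deps=(None,None) exec_start@1 write@4
I1 mul r4: issue@2 deps=(0,0) exec_start@4 write@6
I2 mul r2: issue@3 deps=(1,None) exec_start@6 write@8
I3 mul r3: issue@4 deps=(0,1) exec_start@6 write@8
I4 mul r3: issue@5 deps=(None,1) exec_start@6 write@8
I5 mul r2: issue@6 deps=(2,None) exec_start@8 write@10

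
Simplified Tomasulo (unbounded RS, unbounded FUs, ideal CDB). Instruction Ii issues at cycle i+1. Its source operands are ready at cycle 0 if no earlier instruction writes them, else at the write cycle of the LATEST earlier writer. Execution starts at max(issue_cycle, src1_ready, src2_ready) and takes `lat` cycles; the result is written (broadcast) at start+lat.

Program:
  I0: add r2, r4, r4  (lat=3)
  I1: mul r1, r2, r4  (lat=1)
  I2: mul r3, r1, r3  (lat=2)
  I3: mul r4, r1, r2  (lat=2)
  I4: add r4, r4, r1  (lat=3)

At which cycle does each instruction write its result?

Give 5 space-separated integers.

Answer: 4 5 7 7 10

Derivation:
I0 add r2: issue@1 deps=(None,None) exec_start@1 write@4
I1 mul r1: issue@2 deps=(0,None) exec_start@4 write@5
I2 mul r3: issue@3 deps=(1,None) exec_start@5 write@7
I3 mul r4: issue@4 deps=(1,0) exec_start@5 write@7
I4 add r4: issue@5 deps=(3,1) exec_start@7 write@10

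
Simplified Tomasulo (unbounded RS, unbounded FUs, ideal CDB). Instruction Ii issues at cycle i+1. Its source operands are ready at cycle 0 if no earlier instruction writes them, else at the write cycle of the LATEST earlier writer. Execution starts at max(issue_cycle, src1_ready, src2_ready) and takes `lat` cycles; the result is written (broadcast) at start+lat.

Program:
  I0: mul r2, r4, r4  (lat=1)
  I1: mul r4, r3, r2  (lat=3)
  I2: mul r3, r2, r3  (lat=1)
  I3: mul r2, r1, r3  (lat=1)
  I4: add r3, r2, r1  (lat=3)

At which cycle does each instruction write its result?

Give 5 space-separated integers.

Answer: 2 5 4 5 8

Derivation:
I0 mul r2: issue@1 deps=(None,None) exec_start@1 write@2
I1 mul r4: issue@2 deps=(None,0) exec_start@2 write@5
I2 mul r3: issue@3 deps=(0,None) exec_start@3 write@4
I3 mul r2: issue@4 deps=(None,2) exec_start@4 write@5
I4 add r3: issue@5 deps=(3,None) exec_start@5 write@8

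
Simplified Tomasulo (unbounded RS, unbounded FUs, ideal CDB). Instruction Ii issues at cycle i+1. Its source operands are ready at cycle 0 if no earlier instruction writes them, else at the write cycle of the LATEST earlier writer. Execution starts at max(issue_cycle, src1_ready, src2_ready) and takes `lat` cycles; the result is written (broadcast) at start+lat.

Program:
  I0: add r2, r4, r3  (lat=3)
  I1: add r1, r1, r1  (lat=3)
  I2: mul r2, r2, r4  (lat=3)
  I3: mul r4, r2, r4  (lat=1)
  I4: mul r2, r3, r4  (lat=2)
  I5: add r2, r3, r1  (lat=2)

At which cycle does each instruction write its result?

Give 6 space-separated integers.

I0 add r2: issue@1 deps=(None,None) exec_start@1 write@4
I1 add r1: issue@2 deps=(None,None) exec_start@2 write@5
I2 mul r2: issue@3 deps=(0,None) exec_start@4 write@7
I3 mul r4: issue@4 deps=(2,None) exec_start@7 write@8
I4 mul r2: issue@5 deps=(None,3) exec_start@8 write@10
I5 add r2: issue@6 deps=(None,1) exec_start@6 write@8

Answer: 4 5 7 8 10 8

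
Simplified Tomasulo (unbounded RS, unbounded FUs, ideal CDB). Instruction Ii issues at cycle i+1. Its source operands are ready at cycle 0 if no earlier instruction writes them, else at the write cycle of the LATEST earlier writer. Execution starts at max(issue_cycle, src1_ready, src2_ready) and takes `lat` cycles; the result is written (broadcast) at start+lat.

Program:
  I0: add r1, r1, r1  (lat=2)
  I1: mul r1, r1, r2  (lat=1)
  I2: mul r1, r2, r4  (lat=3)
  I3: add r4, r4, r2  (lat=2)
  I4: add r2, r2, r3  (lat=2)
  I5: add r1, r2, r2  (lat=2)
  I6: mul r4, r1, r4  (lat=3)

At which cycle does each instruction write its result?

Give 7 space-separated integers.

I0 add r1: issue@1 deps=(None,None) exec_start@1 write@3
I1 mul r1: issue@2 deps=(0,None) exec_start@3 write@4
I2 mul r1: issue@3 deps=(None,None) exec_start@3 write@6
I3 add r4: issue@4 deps=(None,None) exec_start@4 write@6
I4 add r2: issue@5 deps=(None,None) exec_start@5 write@7
I5 add r1: issue@6 deps=(4,4) exec_start@7 write@9
I6 mul r4: issue@7 deps=(5,3) exec_start@9 write@12

Answer: 3 4 6 6 7 9 12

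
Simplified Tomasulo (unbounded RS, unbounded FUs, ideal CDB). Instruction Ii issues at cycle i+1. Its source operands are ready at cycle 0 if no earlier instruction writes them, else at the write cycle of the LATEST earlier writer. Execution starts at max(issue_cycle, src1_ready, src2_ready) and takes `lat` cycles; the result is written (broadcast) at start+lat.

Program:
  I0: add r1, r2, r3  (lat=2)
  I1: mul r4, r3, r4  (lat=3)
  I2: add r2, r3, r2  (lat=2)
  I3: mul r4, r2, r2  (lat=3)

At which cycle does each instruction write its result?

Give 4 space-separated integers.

Answer: 3 5 5 8

Derivation:
I0 add r1: issue@1 deps=(None,None) exec_start@1 write@3
I1 mul r4: issue@2 deps=(None,None) exec_start@2 write@5
I2 add r2: issue@3 deps=(None,None) exec_start@3 write@5
I3 mul r4: issue@4 deps=(2,2) exec_start@5 write@8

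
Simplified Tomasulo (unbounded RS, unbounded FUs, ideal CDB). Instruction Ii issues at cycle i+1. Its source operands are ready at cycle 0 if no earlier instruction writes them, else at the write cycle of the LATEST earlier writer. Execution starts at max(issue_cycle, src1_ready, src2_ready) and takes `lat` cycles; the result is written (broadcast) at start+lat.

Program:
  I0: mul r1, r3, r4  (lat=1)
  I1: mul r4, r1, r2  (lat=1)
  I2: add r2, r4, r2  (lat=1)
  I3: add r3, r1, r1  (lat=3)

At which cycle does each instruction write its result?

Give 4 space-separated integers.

I0 mul r1: issue@1 deps=(None,None) exec_start@1 write@2
I1 mul r4: issue@2 deps=(0,None) exec_start@2 write@3
I2 add r2: issue@3 deps=(1,None) exec_start@3 write@4
I3 add r3: issue@4 deps=(0,0) exec_start@4 write@7

Answer: 2 3 4 7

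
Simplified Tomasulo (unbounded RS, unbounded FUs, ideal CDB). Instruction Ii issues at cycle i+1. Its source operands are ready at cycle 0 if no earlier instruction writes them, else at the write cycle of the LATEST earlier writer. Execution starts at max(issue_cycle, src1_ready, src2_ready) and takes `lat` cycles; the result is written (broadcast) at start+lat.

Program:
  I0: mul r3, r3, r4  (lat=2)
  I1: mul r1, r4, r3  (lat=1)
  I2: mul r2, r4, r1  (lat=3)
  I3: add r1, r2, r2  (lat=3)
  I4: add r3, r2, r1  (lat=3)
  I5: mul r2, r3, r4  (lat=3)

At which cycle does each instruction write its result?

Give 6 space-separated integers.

I0 mul r3: issue@1 deps=(None,None) exec_start@1 write@3
I1 mul r1: issue@2 deps=(None,0) exec_start@3 write@4
I2 mul r2: issue@3 deps=(None,1) exec_start@4 write@7
I3 add r1: issue@4 deps=(2,2) exec_start@7 write@10
I4 add r3: issue@5 deps=(2,3) exec_start@10 write@13
I5 mul r2: issue@6 deps=(4,None) exec_start@13 write@16

Answer: 3 4 7 10 13 16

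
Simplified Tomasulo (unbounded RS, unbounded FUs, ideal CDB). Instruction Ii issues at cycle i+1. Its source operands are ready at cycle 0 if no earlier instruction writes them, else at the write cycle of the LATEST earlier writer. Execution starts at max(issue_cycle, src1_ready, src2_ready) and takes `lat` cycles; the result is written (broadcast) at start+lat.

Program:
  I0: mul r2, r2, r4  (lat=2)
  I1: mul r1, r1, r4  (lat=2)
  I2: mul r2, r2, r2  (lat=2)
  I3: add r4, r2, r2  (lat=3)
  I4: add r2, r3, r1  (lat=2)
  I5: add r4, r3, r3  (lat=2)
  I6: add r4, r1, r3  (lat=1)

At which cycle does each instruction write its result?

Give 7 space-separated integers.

I0 mul r2: issue@1 deps=(None,None) exec_start@1 write@3
I1 mul r1: issue@2 deps=(None,None) exec_start@2 write@4
I2 mul r2: issue@3 deps=(0,0) exec_start@3 write@5
I3 add r4: issue@4 deps=(2,2) exec_start@5 write@8
I4 add r2: issue@5 deps=(None,1) exec_start@5 write@7
I5 add r4: issue@6 deps=(None,None) exec_start@6 write@8
I6 add r4: issue@7 deps=(1,None) exec_start@7 write@8

Answer: 3 4 5 8 7 8 8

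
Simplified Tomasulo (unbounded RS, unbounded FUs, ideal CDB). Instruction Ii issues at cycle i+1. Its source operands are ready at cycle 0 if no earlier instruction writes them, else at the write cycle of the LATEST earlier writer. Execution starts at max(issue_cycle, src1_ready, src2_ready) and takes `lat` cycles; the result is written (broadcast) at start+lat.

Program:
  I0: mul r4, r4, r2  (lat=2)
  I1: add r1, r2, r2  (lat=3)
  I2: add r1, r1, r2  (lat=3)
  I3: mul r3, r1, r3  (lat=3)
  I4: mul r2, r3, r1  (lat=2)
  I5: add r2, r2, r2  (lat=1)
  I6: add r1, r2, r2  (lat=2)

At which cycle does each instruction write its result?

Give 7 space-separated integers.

Answer: 3 5 8 11 13 14 16

Derivation:
I0 mul r4: issue@1 deps=(None,None) exec_start@1 write@3
I1 add r1: issue@2 deps=(None,None) exec_start@2 write@5
I2 add r1: issue@3 deps=(1,None) exec_start@5 write@8
I3 mul r3: issue@4 deps=(2,None) exec_start@8 write@11
I4 mul r2: issue@5 deps=(3,2) exec_start@11 write@13
I5 add r2: issue@6 deps=(4,4) exec_start@13 write@14
I6 add r1: issue@7 deps=(5,5) exec_start@14 write@16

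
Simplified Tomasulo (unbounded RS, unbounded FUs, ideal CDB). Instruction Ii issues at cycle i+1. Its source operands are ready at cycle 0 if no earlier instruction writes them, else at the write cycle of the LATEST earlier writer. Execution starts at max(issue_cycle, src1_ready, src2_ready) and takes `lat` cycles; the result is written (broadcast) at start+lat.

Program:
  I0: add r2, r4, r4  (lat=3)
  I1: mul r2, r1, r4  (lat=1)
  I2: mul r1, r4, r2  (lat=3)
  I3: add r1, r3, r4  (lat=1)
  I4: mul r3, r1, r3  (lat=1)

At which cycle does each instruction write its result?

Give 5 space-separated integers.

Answer: 4 3 6 5 6

Derivation:
I0 add r2: issue@1 deps=(None,None) exec_start@1 write@4
I1 mul r2: issue@2 deps=(None,None) exec_start@2 write@3
I2 mul r1: issue@3 deps=(None,1) exec_start@3 write@6
I3 add r1: issue@4 deps=(None,None) exec_start@4 write@5
I4 mul r3: issue@5 deps=(3,None) exec_start@5 write@6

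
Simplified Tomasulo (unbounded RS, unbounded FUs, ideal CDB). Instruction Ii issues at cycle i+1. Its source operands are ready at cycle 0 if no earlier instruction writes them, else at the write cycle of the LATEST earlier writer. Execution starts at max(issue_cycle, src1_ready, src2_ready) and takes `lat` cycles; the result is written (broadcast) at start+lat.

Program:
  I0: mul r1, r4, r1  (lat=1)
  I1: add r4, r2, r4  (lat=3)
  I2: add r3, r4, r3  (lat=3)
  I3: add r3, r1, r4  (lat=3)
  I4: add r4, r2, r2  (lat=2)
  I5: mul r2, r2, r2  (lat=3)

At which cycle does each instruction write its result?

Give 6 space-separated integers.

I0 mul r1: issue@1 deps=(None,None) exec_start@1 write@2
I1 add r4: issue@2 deps=(None,None) exec_start@2 write@5
I2 add r3: issue@3 deps=(1,None) exec_start@5 write@8
I3 add r3: issue@4 deps=(0,1) exec_start@5 write@8
I4 add r4: issue@5 deps=(None,None) exec_start@5 write@7
I5 mul r2: issue@6 deps=(None,None) exec_start@6 write@9

Answer: 2 5 8 8 7 9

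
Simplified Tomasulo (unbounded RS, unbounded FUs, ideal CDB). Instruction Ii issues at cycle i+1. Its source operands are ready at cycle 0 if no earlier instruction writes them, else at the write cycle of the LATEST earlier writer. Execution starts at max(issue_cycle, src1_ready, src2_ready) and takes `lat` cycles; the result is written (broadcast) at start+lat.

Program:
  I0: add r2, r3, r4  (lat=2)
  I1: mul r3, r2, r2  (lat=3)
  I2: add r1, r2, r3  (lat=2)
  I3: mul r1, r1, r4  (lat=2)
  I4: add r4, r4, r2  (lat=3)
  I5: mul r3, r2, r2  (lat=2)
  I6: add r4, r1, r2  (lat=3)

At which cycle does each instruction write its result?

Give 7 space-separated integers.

I0 add r2: issue@1 deps=(None,None) exec_start@1 write@3
I1 mul r3: issue@2 deps=(0,0) exec_start@3 write@6
I2 add r1: issue@3 deps=(0,1) exec_start@6 write@8
I3 mul r1: issue@4 deps=(2,None) exec_start@8 write@10
I4 add r4: issue@5 deps=(None,0) exec_start@5 write@8
I5 mul r3: issue@6 deps=(0,0) exec_start@6 write@8
I6 add r4: issue@7 deps=(3,0) exec_start@10 write@13

Answer: 3 6 8 10 8 8 13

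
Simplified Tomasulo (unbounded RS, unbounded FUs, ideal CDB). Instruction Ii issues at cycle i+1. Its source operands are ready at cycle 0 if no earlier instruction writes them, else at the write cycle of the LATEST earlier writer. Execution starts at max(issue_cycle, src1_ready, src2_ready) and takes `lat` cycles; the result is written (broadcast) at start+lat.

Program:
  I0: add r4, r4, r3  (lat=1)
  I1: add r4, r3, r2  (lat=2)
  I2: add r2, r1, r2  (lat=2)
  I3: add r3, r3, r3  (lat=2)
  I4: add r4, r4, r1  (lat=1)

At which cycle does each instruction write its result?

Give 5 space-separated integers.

Answer: 2 4 5 6 6

Derivation:
I0 add r4: issue@1 deps=(None,None) exec_start@1 write@2
I1 add r4: issue@2 deps=(None,None) exec_start@2 write@4
I2 add r2: issue@3 deps=(None,None) exec_start@3 write@5
I3 add r3: issue@4 deps=(None,None) exec_start@4 write@6
I4 add r4: issue@5 deps=(1,None) exec_start@5 write@6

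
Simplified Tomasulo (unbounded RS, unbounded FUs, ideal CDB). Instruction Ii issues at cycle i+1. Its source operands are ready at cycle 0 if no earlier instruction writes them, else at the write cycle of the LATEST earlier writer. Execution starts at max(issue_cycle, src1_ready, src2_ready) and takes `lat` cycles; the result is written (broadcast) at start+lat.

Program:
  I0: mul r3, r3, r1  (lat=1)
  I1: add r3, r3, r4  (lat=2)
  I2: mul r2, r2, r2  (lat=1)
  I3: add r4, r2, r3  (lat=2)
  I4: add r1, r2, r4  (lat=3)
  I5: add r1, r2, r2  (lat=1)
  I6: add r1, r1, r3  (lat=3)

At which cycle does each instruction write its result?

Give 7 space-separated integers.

I0 mul r3: issue@1 deps=(None,None) exec_start@1 write@2
I1 add r3: issue@2 deps=(0,None) exec_start@2 write@4
I2 mul r2: issue@3 deps=(None,None) exec_start@3 write@4
I3 add r4: issue@4 deps=(2,1) exec_start@4 write@6
I4 add r1: issue@5 deps=(2,3) exec_start@6 write@9
I5 add r1: issue@6 deps=(2,2) exec_start@6 write@7
I6 add r1: issue@7 deps=(5,1) exec_start@7 write@10

Answer: 2 4 4 6 9 7 10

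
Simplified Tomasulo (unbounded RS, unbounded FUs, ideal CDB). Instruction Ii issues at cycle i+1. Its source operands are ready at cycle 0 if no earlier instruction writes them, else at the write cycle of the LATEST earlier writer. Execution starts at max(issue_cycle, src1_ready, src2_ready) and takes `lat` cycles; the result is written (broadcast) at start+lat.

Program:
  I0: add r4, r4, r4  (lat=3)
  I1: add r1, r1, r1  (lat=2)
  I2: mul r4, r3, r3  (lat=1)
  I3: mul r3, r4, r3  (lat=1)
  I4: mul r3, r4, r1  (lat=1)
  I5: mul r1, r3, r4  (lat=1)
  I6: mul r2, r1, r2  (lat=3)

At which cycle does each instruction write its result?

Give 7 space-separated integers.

I0 add r4: issue@1 deps=(None,None) exec_start@1 write@4
I1 add r1: issue@2 deps=(None,None) exec_start@2 write@4
I2 mul r4: issue@3 deps=(None,None) exec_start@3 write@4
I3 mul r3: issue@4 deps=(2,None) exec_start@4 write@5
I4 mul r3: issue@5 deps=(2,1) exec_start@5 write@6
I5 mul r1: issue@6 deps=(4,2) exec_start@6 write@7
I6 mul r2: issue@7 deps=(5,None) exec_start@7 write@10

Answer: 4 4 4 5 6 7 10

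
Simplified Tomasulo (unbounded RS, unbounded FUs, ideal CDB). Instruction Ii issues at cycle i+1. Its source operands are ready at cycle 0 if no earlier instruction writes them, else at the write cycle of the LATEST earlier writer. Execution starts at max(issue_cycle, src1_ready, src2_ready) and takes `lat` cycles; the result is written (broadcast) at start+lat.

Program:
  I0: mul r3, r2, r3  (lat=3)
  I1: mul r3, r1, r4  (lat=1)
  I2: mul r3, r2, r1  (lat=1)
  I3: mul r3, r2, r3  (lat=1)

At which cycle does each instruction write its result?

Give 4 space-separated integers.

Answer: 4 3 4 5

Derivation:
I0 mul r3: issue@1 deps=(None,None) exec_start@1 write@4
I1 mul r3: issue@2 deps=(None,None) exec_start@2 write@3
I2 mul r3: issue@3 deps=(None,None) exec_start@3 write@4
I3 mul r3: issue@4 deps=(None,2) exec_start@4 write@5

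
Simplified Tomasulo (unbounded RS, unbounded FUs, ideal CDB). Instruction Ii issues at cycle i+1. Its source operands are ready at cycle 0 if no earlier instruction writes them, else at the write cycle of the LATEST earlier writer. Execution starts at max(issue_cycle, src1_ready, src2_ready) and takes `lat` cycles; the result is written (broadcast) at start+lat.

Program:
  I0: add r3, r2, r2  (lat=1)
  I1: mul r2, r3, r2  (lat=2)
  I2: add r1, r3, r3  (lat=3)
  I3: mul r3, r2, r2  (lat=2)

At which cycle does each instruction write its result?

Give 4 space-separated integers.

Answer: 2 4 6 6

Derivation:
I0 add r3: issue@1 deps=(None,None) exec_start@1 write@2
I1 mul r2: issue@2 deps=(0,None) exec_start@2 write@4
I2 add r1: issue@3 deps=(0,0) exec_start@3 write@6
I3 mul r3: issue@4 deps=(1,1) exec_start@4 write@6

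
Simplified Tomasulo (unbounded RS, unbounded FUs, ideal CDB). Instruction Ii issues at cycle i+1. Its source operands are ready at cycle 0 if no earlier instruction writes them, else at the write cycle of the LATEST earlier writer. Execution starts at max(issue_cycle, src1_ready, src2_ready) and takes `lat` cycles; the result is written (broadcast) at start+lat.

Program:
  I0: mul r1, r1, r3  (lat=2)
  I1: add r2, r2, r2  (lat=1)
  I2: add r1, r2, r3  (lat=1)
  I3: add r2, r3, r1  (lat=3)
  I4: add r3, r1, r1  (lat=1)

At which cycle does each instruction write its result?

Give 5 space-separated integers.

I0 mul r1: issue@1 deps=(None,None) exec_start@1 write@3
I1 add r2: issue@2 deps=(None,None) exec_start@2 write@3
I2 add r1: issue@3 deps=(1,None) exec_start@3 write@4
I3 add r2: issue@4 deps=(None,2) exec_start@4 write@7
I4 add r3: issue@5 deps=(2,2) exec_start@5 write@6

Answer: 3 3 4 7 6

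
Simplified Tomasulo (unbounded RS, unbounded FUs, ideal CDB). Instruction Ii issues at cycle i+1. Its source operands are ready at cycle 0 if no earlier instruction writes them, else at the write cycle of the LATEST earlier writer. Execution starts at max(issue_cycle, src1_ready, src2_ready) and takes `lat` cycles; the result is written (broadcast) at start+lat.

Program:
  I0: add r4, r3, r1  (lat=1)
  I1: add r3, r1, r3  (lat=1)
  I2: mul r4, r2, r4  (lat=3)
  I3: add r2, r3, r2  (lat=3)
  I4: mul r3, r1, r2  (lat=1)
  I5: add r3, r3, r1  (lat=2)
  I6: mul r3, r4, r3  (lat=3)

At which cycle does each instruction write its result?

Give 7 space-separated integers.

Answer: 2 3 6 7 8 10 13

Derivation:
I0 add r4: issue@1 deps=(None,None) exec_start@1 write@2
I1 add r3: issue@2 deps=(None,None) exec_start@2 write@3
I2 mul r4: issue@3 deps=(None,0) exec_start@3 write@6
I3 add r2: issue@4 deps=(1,None) exec_start@4 write@7
I4 mul r3: issue@5 deps=(None,3) exec_start@7 write@8
I5 add r3: issue@6 deps=(4,None) exec_start@8 write@10
I6 mul r3: issue@7 deps=(2,5) exec_start@10 write@13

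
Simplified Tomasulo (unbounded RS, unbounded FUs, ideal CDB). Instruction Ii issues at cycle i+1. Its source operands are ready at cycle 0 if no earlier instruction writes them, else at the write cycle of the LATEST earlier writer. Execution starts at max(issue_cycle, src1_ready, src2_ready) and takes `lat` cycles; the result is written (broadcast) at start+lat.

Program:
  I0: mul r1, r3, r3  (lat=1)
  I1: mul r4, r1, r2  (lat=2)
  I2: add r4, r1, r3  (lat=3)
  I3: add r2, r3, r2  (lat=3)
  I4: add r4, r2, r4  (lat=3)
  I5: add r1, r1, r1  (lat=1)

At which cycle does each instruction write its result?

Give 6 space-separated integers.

I0 mul r1: issue@1 deps=(None,None) exec_start@1 write@2
I1 mul r4: issue@2 deps=(0,None) exec_start@2 write@4
I2 add r4: issue@3 deps=(0,None) exec_start@3 write@6
I3 add r2: issue@4 deps=(None,None) exec_start@4 write@7
I4 add r4: issue@5 deps=(3,2) exec_start@7 write@10
I5 add r1: issue@6 deps=(0,0) exec_start@6 write@7

Answer: 2 4 6 7 10 7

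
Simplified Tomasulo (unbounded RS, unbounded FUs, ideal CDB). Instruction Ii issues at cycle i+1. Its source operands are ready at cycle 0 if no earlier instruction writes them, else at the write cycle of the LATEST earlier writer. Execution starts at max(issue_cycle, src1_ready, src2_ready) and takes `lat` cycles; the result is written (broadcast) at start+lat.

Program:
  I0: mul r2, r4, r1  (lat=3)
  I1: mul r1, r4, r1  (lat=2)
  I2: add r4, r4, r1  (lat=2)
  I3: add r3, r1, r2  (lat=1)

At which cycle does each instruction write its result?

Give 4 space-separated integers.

I0 mul r2: issue@1 deps=(None,None) exec_start@1 write@4
I1 mul r1: issue@2 deps=(None,None) exec_start@2 write@4
I2 add r4: issue@3 deps=(None,1) exec_start@4 write@6
I3 add r3: issue@4 deps=(1,0) exec_start@4 write@5

Answer: 4 4 6 5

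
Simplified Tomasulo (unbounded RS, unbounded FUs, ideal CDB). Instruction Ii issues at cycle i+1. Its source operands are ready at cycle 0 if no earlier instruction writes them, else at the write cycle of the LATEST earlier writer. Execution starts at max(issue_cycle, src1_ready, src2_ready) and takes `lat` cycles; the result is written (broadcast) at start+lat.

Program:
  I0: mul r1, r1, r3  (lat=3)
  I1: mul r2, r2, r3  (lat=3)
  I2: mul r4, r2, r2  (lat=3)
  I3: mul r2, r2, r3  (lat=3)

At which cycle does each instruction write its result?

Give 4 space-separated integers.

I0 mul r1: issue@1 deps=(None,None) exec_start@1 write@4
I1 mul r2: issue@2 deps=(None,None) exec_start@2 write@5
I2 mul r4: issue@3 deps=(1,1) exec_start@5 write@8
I3 mul r2: issue@4 deps=(1,None) exec_start@5 write@8

Answer: 4 5 8 8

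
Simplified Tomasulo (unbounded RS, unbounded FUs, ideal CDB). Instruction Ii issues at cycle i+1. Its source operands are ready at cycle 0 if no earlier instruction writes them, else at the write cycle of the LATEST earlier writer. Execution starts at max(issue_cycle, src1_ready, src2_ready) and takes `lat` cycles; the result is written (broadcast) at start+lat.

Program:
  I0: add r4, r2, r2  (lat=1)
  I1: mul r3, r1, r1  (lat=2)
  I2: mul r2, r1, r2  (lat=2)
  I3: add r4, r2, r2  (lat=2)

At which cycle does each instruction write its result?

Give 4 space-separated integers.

I0 add r4: issue@1 deps=(None,None) exec_start@1 write@2
I1 mul r3: issue@2 deps=(None,None) exec_start@2 write@4
I2 mul r2: issue@3 deps=(None,None) exec_start@3 write@5
I3 add r4: issue@4 deps=(2,2) exec_start@5 write@7

Answer: 2 4 5 7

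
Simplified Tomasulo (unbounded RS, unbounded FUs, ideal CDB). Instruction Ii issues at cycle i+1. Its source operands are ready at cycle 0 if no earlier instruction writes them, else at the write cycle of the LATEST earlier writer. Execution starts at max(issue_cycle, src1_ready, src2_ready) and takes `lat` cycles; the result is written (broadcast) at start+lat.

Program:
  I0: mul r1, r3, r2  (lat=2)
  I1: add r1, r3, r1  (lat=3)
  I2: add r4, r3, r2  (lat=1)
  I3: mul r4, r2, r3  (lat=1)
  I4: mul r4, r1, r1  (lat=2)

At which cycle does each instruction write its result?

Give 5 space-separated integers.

Answer: 3 6 4 5 8

Derivation:
I0 mul r1: issue@1 deps=(None,None) exec_start@1 write@3
I1 add r1: issue@2 deps=(None,0) exec_start@3 write@6
I2 add r4: issue@3 deps=(None,None) exec_start@3 write@4
I3 mul r4: issue@4 deps=(None,None) exec_start@4 write@5
I4 mul r4: issue@5 deps=(1,1) exec_start@6 write@8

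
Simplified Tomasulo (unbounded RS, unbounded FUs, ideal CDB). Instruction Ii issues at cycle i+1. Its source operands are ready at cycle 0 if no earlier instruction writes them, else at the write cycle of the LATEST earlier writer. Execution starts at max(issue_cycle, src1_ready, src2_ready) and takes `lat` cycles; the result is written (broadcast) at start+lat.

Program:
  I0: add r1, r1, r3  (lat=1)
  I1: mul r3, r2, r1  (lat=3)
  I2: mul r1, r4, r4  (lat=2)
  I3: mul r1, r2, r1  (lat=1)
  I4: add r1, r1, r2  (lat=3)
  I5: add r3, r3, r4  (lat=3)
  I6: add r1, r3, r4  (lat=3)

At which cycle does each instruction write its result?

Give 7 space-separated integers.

I0 add r1: issue@1 deps=(None,None) exec_start@1 write@2
I1 mul r3: issue@2 deps=(None,0) exec_start@2 write@5
I2 mul r1: issue@3 deps=(None,None) exec_start@3 write@5
I3 mul r1: issue@4 deps=(None,2) exec_start@5 write@6
I4 add r1: issue@5 deps=(3,None) exec_start@6 write@9
I5 add r3: issue@6 deps=(1,None) exec_start@6 write@9
I6 add r1: issue@7 deps=(5,None) exec_start@9 write@12

Answer: 2 5 5 6 9 9 12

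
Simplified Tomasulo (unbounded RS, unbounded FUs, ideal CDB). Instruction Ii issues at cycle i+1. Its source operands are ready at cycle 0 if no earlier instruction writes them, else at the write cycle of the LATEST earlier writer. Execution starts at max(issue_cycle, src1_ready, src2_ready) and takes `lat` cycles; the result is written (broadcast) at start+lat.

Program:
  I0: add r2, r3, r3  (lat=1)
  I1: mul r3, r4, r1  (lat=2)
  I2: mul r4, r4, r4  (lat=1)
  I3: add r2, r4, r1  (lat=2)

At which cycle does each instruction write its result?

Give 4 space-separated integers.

Answer: 2 4 4 6

Derivation:
I0 add r2: issue@1 deps=(None,None) exec_start@1 write@2
I1 mul r3: issue@2 deps=(None,None) exec_start@2 write@4
I2 mul r4: issue@3 deps=(None,None) exec_start@3 write@4
I3 add r2: issue@4 deps=(2,None) exec_start@4 write@6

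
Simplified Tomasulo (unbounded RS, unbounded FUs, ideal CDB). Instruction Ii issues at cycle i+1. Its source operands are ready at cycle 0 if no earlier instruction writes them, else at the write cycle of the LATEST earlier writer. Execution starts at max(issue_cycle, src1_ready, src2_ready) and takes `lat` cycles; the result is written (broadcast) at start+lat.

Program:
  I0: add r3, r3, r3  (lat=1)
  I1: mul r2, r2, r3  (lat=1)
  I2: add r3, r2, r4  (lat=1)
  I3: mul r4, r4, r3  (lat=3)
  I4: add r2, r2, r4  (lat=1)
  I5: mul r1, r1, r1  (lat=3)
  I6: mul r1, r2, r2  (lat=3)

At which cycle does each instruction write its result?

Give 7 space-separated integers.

I0 add r3: issue@1 deps=(None,None) exec_start@1 write@2
I1 mul r2: issue@2 deps=(None,0) exec_start@2 write@3
I2 add r3: issue@3 deps=(1,None) exec_start@3 write@4
I3 mul r4: issue@4 deps=(None,2) exec_start@4 write@7
I4 add r2: issue@5 deps=(1,3) exec_start@7 write@8
I5 mul r1: issue@6 deps=(None,None) exec_start@6 write@9
I6 mul r1: issue@7 deps=(4,4) exec_start@8 write@11

Answer: 2 3 4 7 8 9 11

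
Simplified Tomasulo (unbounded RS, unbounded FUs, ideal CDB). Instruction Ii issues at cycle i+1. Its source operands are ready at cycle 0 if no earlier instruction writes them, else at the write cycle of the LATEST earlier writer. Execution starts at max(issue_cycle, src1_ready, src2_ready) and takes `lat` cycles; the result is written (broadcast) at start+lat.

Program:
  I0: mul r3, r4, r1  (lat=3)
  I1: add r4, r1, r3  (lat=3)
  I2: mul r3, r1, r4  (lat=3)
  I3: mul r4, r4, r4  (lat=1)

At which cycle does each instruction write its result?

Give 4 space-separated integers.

I0 mul r3: issue@1 deps=(None,None) exec_start@1 write@4
I1 add r4: issue@2 deps=(None,0) exec_start@4 write@7
I2 mul r3: issue@3 deps=(None,1) exec_start@7 write@10
I3 mul r4: issue@4 deps=(1,1) exec_start@7 write@8

Answer: 4 7 10 8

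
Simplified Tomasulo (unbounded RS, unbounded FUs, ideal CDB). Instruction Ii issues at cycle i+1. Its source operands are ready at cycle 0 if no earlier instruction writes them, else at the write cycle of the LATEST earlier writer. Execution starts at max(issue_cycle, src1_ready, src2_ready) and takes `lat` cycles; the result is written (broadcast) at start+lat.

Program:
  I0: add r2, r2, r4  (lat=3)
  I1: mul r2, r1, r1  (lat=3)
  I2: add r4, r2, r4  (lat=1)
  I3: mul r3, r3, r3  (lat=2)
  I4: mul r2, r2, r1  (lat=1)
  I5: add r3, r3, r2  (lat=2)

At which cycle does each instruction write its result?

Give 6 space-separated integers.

Answer: 4 5 6 6 6 8

Derivation:
I0 add r2: issue@1 deps=(None,None) exec_start@1 write@4
I1 mul r2: issue@2 deps=(None,None) exec_start@2 write@5
I2 add r4: issue@3 deps=(1,None) exec_start@5 write@6
I3 mul r3: issue@4 deps=(None,None) exec_start@4 write@6
I4 mul r2: issue@5 deps=(1,None) exec_start@5 write@6
I5 add r3: issue@6 deps=(3,4) exec_start@6 write@8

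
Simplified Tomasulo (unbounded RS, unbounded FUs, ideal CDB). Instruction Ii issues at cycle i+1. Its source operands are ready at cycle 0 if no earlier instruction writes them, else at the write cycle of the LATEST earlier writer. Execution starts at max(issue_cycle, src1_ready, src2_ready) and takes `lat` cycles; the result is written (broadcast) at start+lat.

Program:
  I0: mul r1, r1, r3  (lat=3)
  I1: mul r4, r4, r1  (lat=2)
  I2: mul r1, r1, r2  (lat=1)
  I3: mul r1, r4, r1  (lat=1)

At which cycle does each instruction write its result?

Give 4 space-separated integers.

Answer: 4 6 5 7

Derivation:
I0 mul r1: issue@1 deps=(None,None) exec_start@1 write@4
I1 mul r4: issue@2 deps=(None,0) exec_start@4 write@6
I2 mul r1: issue@3 deps=(0,None) exec_start@4 write@5
I3 mul r1: issue@4 deps=(1,2) exec_start@6 write@7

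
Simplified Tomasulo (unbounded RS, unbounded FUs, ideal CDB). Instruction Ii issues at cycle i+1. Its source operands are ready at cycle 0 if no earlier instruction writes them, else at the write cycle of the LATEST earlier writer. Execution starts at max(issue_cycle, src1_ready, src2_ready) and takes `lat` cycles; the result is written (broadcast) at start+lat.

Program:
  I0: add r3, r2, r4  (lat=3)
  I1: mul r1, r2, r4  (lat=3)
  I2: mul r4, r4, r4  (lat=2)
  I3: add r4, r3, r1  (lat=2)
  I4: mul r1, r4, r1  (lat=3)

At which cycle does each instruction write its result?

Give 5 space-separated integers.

Answer: 4 5 5 7 10

Derivation:
I0 add r3: issue@1 deps=(None,None) exec_start@1 write@4
I1 mul r1: issue@2 deps=(None,None) exec_start@2 write@5
I2 mul r4: issue@3 deps=(None,None) exec_start@3 write@5
I3 add r4: issue@4 deps=(0,1) exec_start@5 write@7
I4 mul r1: issue@5 deps=(3,1) exec_start@7 write@10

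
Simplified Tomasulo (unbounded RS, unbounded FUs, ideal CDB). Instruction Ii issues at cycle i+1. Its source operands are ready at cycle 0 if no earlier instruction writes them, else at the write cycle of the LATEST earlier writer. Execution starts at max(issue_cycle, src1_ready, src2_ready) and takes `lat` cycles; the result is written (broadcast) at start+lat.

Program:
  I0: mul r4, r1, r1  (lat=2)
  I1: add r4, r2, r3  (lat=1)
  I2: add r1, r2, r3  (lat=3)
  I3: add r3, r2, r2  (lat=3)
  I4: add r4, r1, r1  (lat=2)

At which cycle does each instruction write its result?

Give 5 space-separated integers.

I0 mul r4: issue@1 deps=(None,None) exec_start@1 write@3
I1 add r4: issue@2 deps=(None,None) exec_start@2 write@3
I2 add r1: issue@3 deps=(None,None) exec_start@3 write@6
I3 add r3: issue@4 deps=(None,None) exec_start@4 write@7
I4 add r4: issue@5 deps=(2,2) exec_start@6 write@8

Answer: 3 3 6 7 8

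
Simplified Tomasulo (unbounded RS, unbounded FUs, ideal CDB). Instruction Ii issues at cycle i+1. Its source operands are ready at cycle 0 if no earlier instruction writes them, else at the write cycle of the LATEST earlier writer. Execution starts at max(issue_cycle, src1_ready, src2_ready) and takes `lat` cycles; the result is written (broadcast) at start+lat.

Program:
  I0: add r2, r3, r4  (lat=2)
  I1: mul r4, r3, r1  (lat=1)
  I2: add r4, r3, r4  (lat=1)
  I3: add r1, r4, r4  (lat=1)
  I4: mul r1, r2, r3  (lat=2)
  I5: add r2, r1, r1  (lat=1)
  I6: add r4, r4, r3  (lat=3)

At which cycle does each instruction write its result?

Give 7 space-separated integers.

Answer: 3 3 4 5 7 8 10

Derivation:
I0 add r2: issue@1 deps=(None,None) exec_start@1 write@3
I1 mul r4: issue@2 deps=(None,None) exec_start@2 write@3
I2 add r4: issue@3 deps=(None,1) exec_start@3 write@4
I3 add r1: issue@4 deps=(2,2) exec_start@4 write@5
I4 mul r1: issue@5 deps=(0,None) exec_start@5 write@7
I5 add r2: issue@6 deps=(4,4) exec_start@7 write@8
I6 add r4: issue@7 deps=(2,None) exec_start@7 write@10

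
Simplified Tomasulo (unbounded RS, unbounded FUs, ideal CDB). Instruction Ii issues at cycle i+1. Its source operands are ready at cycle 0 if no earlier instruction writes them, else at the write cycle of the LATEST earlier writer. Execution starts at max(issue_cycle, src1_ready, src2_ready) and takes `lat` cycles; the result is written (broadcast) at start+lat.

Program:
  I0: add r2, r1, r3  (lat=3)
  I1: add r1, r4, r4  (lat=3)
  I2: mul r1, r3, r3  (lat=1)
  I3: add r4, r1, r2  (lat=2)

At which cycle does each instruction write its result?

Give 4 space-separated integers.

Answer: 4 5 4 6

Derivation:
I0 add r2: issue@1 deps=(None,None) exec_start@1 write@4
I1 add r1: issue@2 deps=(None,None) exec_start@2 write@5
I2 mul r1: issue@3 deps=(None,None) exec_start@3 write@4
I3 add r4: issue@4 deps=(2,0) exec_start@4 write@6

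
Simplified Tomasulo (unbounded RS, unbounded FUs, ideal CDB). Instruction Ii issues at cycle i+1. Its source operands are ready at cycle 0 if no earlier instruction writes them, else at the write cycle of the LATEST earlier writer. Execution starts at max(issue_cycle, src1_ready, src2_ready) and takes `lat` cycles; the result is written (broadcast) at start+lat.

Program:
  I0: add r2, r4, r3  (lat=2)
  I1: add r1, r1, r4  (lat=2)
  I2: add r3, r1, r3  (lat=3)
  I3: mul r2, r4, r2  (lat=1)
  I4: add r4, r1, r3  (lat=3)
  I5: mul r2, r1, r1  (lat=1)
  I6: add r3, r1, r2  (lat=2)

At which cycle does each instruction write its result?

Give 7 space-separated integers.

I0 add r2: issue@1 deps=(None,None) exec_start@1 write@3
I1 add r1: issue@2 deps=(None,None) exec_start@2 write@4
I2 add r3: issue@3 deps=(1,None) exec_start@4 write@7
I3 mul r2: issue@4 deps=(None,0) exec_start@4 write@5
I4 add r4: issue@5 deps=(1,2) exec_start@7 write@10
I5 mul r2: issue@6 deps=(1,1) exec_start@6 write@7
I6 add r3: issue@7 deps=(1,5) exec_start@7 write@9

Answer: 3 4 7 5 10 7 9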